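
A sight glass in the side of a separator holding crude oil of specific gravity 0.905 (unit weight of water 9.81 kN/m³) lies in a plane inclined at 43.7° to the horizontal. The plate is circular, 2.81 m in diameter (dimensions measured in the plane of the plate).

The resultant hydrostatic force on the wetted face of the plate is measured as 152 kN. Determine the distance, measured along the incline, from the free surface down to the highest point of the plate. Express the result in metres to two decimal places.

y_top ≈ 2.59 m

γ = 0.905 × 9.81 = 8.87805 kN/m³.
A = π(1.405)² = 6.20158 m².
From F = γ·h_c·A, the centroid depth is h_c = 152/(8.87805 × 6.20158) = 2.76073 m.
Let θ = 43.7° be the plate's angle to the horizontal; measure y along the incline from where the plane meets the free surface. Vertical depth h = y·sinθ with sinθ = 0.690882.
Along the incline, y_c = h_c/sinθ = 2.76073/0.690882 = 3.99595 m.
The centroid is at the centre, 1.405 m below the top of the plate, so the highest point sits at y_top = 3.99595 − 1.405 = 2.59095 m along the incline.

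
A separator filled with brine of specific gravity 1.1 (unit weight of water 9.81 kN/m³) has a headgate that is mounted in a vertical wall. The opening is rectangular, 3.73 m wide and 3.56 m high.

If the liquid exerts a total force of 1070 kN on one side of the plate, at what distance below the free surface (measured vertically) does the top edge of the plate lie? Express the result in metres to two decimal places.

γ = 1.1 × 9.81 = 10.791 kN/m³.
A = 3.73 × 3.56 = 13.2788 m².
From F = γ·h_c·A, the centroid depth is h_c = 1070/(10.791 × 13.2788) = 7.46729 m.
The centroid lies 3.56/2 = 1.78 m below the top edge, so the top edge sits at h_top = 7.46729 − 1.78 = 5.68729 m below the surface.

d_top ≈ 5.69 m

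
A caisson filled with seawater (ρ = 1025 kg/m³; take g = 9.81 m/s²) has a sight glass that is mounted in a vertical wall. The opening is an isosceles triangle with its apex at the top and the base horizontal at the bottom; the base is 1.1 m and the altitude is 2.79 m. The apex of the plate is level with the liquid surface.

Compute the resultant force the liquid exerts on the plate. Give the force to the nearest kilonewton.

F ≈ 29 kN

γ = ρg = 1025 × 9.81 / 1000 = 10.05525 kN/m³.
With the apex up, the centroid sits 2h/3 = 2 × 2.79/3 = 1.86 m below the apex, so the centroid depth is h_c = 1.86 m.
A = ½ × 1.1 × 2.79 = 1.5345 m².
Resultant F = γ·h_c·A = 10.05525 × 1.86 × 1.5345 = 28.6994 kN.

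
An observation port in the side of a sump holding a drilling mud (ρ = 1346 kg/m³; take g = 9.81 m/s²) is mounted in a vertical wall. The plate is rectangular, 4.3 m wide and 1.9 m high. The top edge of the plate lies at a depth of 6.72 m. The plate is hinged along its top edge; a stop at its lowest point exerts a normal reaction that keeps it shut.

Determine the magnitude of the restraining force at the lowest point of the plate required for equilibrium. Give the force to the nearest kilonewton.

γ = ρg = 1346 × 9.81 / 1000 = 13.20426 kN/m³.
The centroid lies 1.9/2 = 0.95 m below the top edge, so the centroid depth is h_c = 6.72 + 0.95 = 7.67 m.
A = 4.3 × 1.9 = 8.17 m².
Resultant F = γ·h_c·A = 13.20426 × 7.67 × 8.17 = 827.43 kN.
I_c = b·h³/12 = 4.3 × 1.9³/12 = 2.45781 m⁴.
Centre of pressure: y_p = y_c + I_c/(y_c·A) = 7.67 + 2.45781/(7.67 × 8.17) = 7.67 + 0.0392221 = 7.70922 m along the plane.
The resultant acts 0.95 + 0.0392221 = 0.989222 m (along the plate) below the hinge at the top edge, so the moment about the hinge is M = F × 0.989222 = 827.43 × 0.989222 = 818.512 kN·m.
A normal force at the bottom, 1.9 m from the hinge, must supply this moment: P = 818.512/1.9 = 430.796 kN.

P ≈ 431 kN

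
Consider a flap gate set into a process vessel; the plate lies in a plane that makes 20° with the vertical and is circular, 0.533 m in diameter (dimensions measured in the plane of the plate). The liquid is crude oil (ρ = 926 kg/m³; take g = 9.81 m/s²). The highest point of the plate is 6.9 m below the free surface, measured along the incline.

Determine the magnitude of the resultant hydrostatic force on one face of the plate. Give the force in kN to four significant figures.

F ≈ 13.65 kN

γ = ρg = 926 × 9.81 / 1000 = 9.08406 kN/m³.
The plate makes 20° with the vertical, i.e. θ = 90° − 20° = 70° to the horizontal. Measuring y along the incline from the free-surface line, vertical depth h = y·sinθ with sinθ = 0.939693.
The centroid is at the centre, 0.2665 m below the top of the plate, so y_c = 6.9 + 0.2665 = 7.1665 m and h_c = 7.1665 × 0.939693 = 6.73431 m.
A = π(0.2665)² = 0.223123 m².
Resultant F = γ·h_c·A = 9.08406 × 6.73431 × 0.223123 = 13.6495 kN.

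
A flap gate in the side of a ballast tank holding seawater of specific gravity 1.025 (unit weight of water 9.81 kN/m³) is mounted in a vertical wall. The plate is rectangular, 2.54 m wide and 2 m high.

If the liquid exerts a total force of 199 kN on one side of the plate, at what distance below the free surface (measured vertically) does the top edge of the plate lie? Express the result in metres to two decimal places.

d_top ≈ 2.90 m

γ = 1.025 × 9.81 = 10.05525 kN/m³.
A = 2.54 × 2 = 5.08 m².
From F = γ·h_c·A, the centroid depth is h_c = 199/(10.05525 × 5.08) = 3.8958 m.
The centroid lies 2/2 = 1 m below the top edge, so the top edge sits at h_top = 3.8958 − 1 = 2.8958 m below the surface.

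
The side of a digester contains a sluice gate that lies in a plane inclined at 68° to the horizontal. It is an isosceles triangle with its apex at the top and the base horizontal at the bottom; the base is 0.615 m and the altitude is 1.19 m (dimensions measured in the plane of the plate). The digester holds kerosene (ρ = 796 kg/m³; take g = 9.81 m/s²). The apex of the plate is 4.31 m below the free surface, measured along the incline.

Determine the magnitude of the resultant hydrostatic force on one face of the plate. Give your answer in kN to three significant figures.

γ = ρg = 796 × 9.81 / 1000 = 7.80876 kN/m³.
Let θ = 68° be the plate's angle to the horizontal; measure y along the incline from where the plane meets the free surface. Vertical depth h = y·sinθ with sinθ = 0.927184.
With the apex up, the centroid sits 2h/3 = 2 × 1.19/3 = 0.793333 m below the apex, so y_c = 4.31 + 0.793333 = 5.10333 m and h_c = 5.10333 × 0.927184 = 4.73173 m.
A = ½ × 0.615 × 1.19 = 0.365925 m².
Resultant F = γ·h_c·A = 7.80876 × 4.73173 × 0.365925 = 13.5205 kN.

F ≈ 13.5 kN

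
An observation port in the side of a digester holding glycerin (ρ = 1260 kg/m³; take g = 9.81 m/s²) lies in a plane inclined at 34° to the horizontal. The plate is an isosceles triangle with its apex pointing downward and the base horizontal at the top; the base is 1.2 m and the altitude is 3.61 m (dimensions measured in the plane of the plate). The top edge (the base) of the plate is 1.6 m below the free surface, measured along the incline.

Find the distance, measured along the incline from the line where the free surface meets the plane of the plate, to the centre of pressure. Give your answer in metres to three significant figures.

γ = ρg = 1260 × 9.81 / 1000 = 12.3606 kN/m³.
Let θ = 34° be the plate's angle to the horizontal; measure y along the incline from where the plane meets the free surface. Vertical depth h = y·sinθ with sinθ = 0.559193.
With the apex down, the centroid sits h/3 = 3.61/3 = 1.20333 m below the base (the top edge), so y_c = 1.6 + 1.20333 = 2.80333 m and h_c = 2.80333 × 0.559193 = 1.5676 m.
A = ½ × 1.2 × 3.61 = 2.166 m².
Resultant F = γ·h_c·A = 12.3606 × 1.5676 × 2.166 = 41.9694 kN.
I_c = b·h³/36 = 1.2 × 3.61³/36 = 1.5682 m⁴.
Centre of pressure: y_p = y_c + I_c/(y_c·A) = 2.80333 + 1.5682/(2.80333 × 2.166) = 2.80333 + 0.258267 = 3.0616 m along the plane.

y_p = 3.06 m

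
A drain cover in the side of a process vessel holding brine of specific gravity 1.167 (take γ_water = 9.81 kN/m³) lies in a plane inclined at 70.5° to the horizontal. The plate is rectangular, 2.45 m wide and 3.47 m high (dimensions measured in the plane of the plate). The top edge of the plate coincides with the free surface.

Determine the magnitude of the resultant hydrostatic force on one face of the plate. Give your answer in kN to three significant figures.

γ = 1.167 × 9.81 = 11.44827 kN/m³.
Let θ = 70.5° be the plate's angle to the horizontal; measure y along the incline from where the plane meets the free surface. Vertical depth h = y·sinθ with sinθ = 0.942641.
The centroid lies 3.47/2 = 1.735 m below the top edge, so y_c = 1.735 m and h_c = 1.735 × 0.942641 = 1.63548 m.
A = 2.45 × 3.47 = 8.5015 m².
Resultant F = γ·h_c·A = 11.44827 × 1.63548 × 8.5015 = 159.177 kN.

F ≈ 159 kN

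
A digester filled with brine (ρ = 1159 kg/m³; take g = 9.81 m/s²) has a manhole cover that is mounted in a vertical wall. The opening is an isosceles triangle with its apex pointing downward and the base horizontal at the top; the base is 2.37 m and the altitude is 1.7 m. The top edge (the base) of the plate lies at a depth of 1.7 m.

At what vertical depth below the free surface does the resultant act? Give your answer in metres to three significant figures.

h_p = 2.34 m

γ = ρg = 1159 × 9.81 / 1000 = 11.36979 kN/m³.
With the apex down, the centroid sits h/3 = 1.7/3 = 0.566667 m below the base (the top edge), so the centroid depth is h_c = 1.7 + 0.566667 = 2.26667 m.
A = ½ × 2.37 × 1.7 = 2.0145 m².
Resultant F = γ·h_c·A = 11.36979 × 2.26667 × 2.0145 = 51.9168 kN.
I_c = b·h³/36 = 2.37 × 1.7³/36 = 0.323439 m⁴.
Centre of pressure: y_p = y_c + I_c/(y_c·A) = 2.26667 + 0.323439/(2.26667 × 2.0145) = 2.26667 + 0.0708332 = 2.3375 m along the plane.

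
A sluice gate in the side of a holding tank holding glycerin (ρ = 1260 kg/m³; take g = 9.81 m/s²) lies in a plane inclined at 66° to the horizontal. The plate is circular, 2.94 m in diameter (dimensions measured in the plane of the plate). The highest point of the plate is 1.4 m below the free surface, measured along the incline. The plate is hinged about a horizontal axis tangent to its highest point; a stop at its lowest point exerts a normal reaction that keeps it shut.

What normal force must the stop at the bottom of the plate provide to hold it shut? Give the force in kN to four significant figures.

P ≈ 124.1 kN

γ = ρg = 1260 × 9.81 / 1000 = 12.3606 kN/m³.
Let θ = 66° be the plate's angle to the horizontal; measure y along the incline from where the plane meets the free surface. Vertical depth h = y·sinθ with sinθ = 0.913545.
The centroid is at the centre, 1.47 m below the top of the plate, so y_c = 1.4 + 1.47 = 2.87 m and h_c = 2.87 × 0.913545 = 2.62187 m.
A = π(1.47)² = 6.78867 m².
Resultant F = γ·h_c·A = 12.3606 × 2.62187 × 6.78867 = 220.006 kN.
I_c = πr⁴/4 = π × 1.47⁴/4 = 3.66741 m⁴.
Centre of pressure: y_p = y_c + I_c/(y_c·A) = 2.87 + 3.66741/(2.87 × 6.78867) = 2.87 + 0.188232 = 3.05823 m along the plane.
The resultant acts 1.47 + 0.188232 = 1.65823 m (along the plate) below the hinge at the top edge, so the moment about the hinge is M = F × 1.65823 = 220.006 × 1.65823 = 364.821 kN·m.
A normal force at the bottom, 2.94 m from the hinge, must supply this moment: P = 364.821/2.94 = 124.089 kN.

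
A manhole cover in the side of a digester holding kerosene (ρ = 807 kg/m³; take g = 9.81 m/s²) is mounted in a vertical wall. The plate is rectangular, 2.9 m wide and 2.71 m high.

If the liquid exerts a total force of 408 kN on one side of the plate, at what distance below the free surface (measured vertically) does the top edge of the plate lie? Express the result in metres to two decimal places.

d_top ≈ 5.20 m

γ = ρg = 807 × 9.81 / 1000 = 7.91667 kN/m³.
A = 2.9 × 2.71 = 7.859 m².
From F = γ·h_c·A, the centroid depth is h_c = 408/(7.91667 × 7.859) = 6.55768 m.
The centroid lies 2.71/2 = 1.355 m below the top edge, so the top edge sits at h_top = 6.55768 − 1.355 = 5.20268 m below the surface.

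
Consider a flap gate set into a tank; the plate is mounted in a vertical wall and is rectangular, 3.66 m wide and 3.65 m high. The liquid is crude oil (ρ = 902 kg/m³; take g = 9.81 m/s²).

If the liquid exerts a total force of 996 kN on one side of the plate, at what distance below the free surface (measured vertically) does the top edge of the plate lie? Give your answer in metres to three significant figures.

γ = ρg = 902 × 9.81 / 1000 = 8.84862 kN/m³.
A = 3.66 × 3.65 = 13.359 m².
From F = γ·h_c·A, the centroid depth is h_c = 996/(8.84862 × 13.359) = 8.42577 m.
The centroid lies 3.65/2 = 1.825 m below the top edge, so the top edge sits at h_top = 8.42577 − 1.825 = 6.60077 m below the surface.

d_top ≈ 6.60 m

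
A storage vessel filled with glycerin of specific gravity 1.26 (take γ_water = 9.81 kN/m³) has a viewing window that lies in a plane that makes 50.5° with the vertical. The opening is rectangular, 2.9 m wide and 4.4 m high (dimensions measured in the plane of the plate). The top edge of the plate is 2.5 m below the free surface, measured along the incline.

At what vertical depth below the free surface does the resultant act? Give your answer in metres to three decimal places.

h_p = 3.208 m

γ = 1.26 × 9.81 = 12.3606 kN/m³.
The plate makes 50.5° with the vertical, i.e. θ = 90° − 50.5° = 39.5° to the horizontal. Measuring y along the incline from the free-surface line, vertical depth h = y·sinθ with sinθ = 0.636078.
The centroid lies 4.4/2 = 2.2 m below the top edge, so y_c = 2.5 + 2.2 = 4.7 m and h_c = 4.7 × 0.636078 = 2.98957 m.
A = 2.9 × 4.4 = 12.76 m².
Resultant F = γ·h_c·A = 12.3606 × 2.98957 × 12.76 = 471.519 kN.
I_c = b·h³/12 = 2.9 × 4.4³/12 = 20.5861 m⁴.
Centre of pressure: y_p = y_c + I_c/(y_c·A) = 4.7 + 20.5861/(4.7 × 12.76) = 4.7 + 0.343262 = 5.04326 m along the plane.
Vertically, h_p = y_p·sinθ = 5.04326 × 0.636078 = 3.20791 m.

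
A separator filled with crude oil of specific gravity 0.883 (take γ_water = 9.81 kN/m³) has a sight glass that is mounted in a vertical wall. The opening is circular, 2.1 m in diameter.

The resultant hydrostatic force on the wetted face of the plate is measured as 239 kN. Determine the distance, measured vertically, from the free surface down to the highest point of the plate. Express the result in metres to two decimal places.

γ = 0.883 × 9.81 = 8.66223 kN/m³.
A = π(1.05)² = 3.46361 m².
From F = γ·h_c·A, the centroid depth is h_c = 239/(8.66223 × 3.46361) = 7.96598 m.
The centroid is at the centre, 1.05 m below the top of the plate, so the highest point sits at h_top = 7.96598 − 1.05 = 6.91598 m below the surface.

d_top ≈ 6.92 m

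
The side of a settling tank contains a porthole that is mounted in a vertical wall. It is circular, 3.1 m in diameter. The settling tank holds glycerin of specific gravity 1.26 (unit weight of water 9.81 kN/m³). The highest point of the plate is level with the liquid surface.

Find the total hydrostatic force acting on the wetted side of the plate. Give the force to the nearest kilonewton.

F ≈ 145 kN

γ = 1.26 × 9.81 = 12.3606 kN/m³.
The centroid is at the centre, 1.55 m below the top of the plate, so the centroid depth is h_c = 1.55 m.
A = π(1.55)² = 7.54768 m².
Resultant F = γ·h_c·A = 12.3606 × 1.55 × 7.54768 = 144.605 kN.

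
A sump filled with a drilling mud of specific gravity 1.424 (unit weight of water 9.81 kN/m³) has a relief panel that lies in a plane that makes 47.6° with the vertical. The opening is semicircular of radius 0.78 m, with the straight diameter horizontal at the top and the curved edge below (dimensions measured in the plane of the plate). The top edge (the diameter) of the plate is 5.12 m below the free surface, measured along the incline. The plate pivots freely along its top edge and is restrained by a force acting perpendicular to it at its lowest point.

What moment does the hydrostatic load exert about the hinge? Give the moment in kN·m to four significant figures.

γ = 1.424 × 9.81 = 13.96944 kN/m³.
The plate makes 47.6° with the vertical, i.e. θ = 90° − 47.6° = 42.4° to the horizontal. Measuring y along the incline from the free-surface line, vertical depth h = y·sinθ with sinθ = 0.674302.
The centroid of a semicircle lies 4r/(3π) = 0.331042 m from the diameter, here below the top edge, so y_c = 5.12 + 0.331042 = 5.45104 m and h_c = 5.45104 × 0.674302 = 3.67565 m.
A = πr²/2 = π × 0.78²/2 = 0.955672 m².
Resultant F = γ·h_c·A = 13.96944 × 3.67565 × 0.955672 = 49.0707 kN.
I_c = (π/8 − 8/(9π))·r⁴ = 0.109757 × 0.78⁴ = 0.0406266 m⁴.
Centre of pressure: y_p = y_c + I_c/(y_c·A) = 5.45104 + 0.0406266/(5.45104 × 0.955672) = 5.45104 + 0.0077987 = 5.45884 m along the plane.
The resultant acts 0.331042 + 0.0077987 = 0.338841 m (along the plate) below the hinge at the top edge, so the moment about the hinge is M = F × 0.338841 = 49.0707 × 0.338841 = 16.6272 kN·m.

M ≈ 16.63 kN·m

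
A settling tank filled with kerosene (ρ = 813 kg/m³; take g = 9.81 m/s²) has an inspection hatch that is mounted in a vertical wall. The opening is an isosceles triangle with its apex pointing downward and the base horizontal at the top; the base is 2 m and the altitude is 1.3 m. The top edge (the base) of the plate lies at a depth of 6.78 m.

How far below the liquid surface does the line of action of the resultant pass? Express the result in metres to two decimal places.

γ = ρg = 813 × 9.81 / 1000 = 7.97553 kN/m³.
With the apex down, the centroid sits h/3 = 1.3/3 = 0.433333 m below the base (the top edge), so the centroid depth is h_c = 6.78 + 0.433333 = 7.21333 m.
A = ½ × 2 × 1.3 = 1.3 m².
Resultant F = γ·h_c·A = 7.97553 × 7.21333 × 1.3 = 74.7892 kN.
I_c = b·h³/36 = 2 × 1.3³/36 = 0.122056 m⁴.
Centre of pressure: y_p = y_c + I_c/(y_c·A) = 7.21333 + 0.122056/(7.21333 × 1.3) = 7.21333 + 0.0130161 = 7.22635 m along the plane.

h_p = 7.23 m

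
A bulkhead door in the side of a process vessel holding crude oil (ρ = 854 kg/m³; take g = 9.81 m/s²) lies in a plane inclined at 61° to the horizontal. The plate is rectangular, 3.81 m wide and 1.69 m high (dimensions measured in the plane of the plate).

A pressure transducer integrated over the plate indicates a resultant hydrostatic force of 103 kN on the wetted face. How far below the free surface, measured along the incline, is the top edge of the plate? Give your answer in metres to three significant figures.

γ = ρg = 854 × 9.81 / 1000 = 8.37774 kN/m³.
A = 3.81 × 1.69 = 6.4389 m².
From F = γ·h_c·A, the centroid depth is h_c = 103/(8.37774 × 6.4389) = 1.90941 m.
Let θ = 61° be the plate's angle to the horizontal; measure y along the incline from where the plane meets the free surface. Vertical depth h = y·sinθ with sinθ = 0.874620.
Along the incline, y_c = h_c/sinθ = 1.90941/0.874620 = 2.18313 m.
The centroid lies 1.69/2 = 0.845 m below the top edge, so the top edge sits at y_top = 2.18313 − 0.845 = 1.33813 m along the incline.

y_top ≈ 1.34 m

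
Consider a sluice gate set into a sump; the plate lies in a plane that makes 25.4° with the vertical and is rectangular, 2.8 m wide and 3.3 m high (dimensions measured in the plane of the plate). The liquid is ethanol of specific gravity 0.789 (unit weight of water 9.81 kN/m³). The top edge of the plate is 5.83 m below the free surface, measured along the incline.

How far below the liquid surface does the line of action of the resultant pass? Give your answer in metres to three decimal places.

h_p = 6.867 m

γ = 0.789 × 9.81 = 7.74009 kN/m³.
The plate makes 25.4° with the vertical, i.e. θ = 90° − 25.4° = 64.6° to the horizontal. Measuring y along the incline from the free-surface line, vertical depth h = y·sinθ with sinθ = 0.903335.
The centroid lies 3.3/2 = 1.65 m below the top edge, so y_c = 5.83 + 1.65 = 7.48 m and h_c = 7.48 × 0.903335 = 6.75695 m.
A = 2.8 × 3.3 = 9.24 m².
Resultant F = γ·h_c·A = 7.74009 × 6.75695 × 9.24 = 483.246 kN.
I_c = b·h³/12 = 2.8 × 3.3³/12 = 8.3853 m⁴.
Centre of pressure: y_p = y_c + I_c/(y_c·A) = 7.48 + 8.3853/(7.48 × 9.24) = 7.48 + 0.121324 = 7.60132 m along the plane.
Vertically, h_p = y_p·sinθ = 7.60132 × 0.903335 = 6.86654 m.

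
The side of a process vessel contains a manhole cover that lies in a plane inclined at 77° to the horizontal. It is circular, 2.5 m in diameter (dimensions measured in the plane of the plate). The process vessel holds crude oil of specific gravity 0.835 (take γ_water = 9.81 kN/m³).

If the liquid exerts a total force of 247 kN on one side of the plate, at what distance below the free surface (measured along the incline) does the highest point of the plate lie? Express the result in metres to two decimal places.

γ = 0.835 × 9.81 = 8.19135 kN/m³.
A = π(1.25)² = 4.90874 m².
From F = γ·h_c·A, the centroid depth is h_c = 247/(8.19135 × 4.90874) = 6.14287 m.
Let θ = 77° be the plate's angle to the horizontal; measure y along the incline from where the plane meets the free surface. Vertical depth h = y·sinθ with sinθ = 0.974370.
Along the incline, y_c = h_c/sinθ = 6.14287/0.974370 = 6.30445 m.
The centroid is at the centre, 1.25 m below the top of the plate, so the highest point sits at y_top = 6.30445 − 1.25 = 5.05445 m along the incline.

y_top ≈ 5.05 m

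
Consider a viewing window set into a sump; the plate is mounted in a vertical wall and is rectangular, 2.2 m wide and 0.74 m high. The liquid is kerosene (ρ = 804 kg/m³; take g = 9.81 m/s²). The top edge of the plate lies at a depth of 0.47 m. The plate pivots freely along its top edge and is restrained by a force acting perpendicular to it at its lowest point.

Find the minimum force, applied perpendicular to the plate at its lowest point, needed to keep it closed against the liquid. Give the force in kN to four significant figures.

γ = ρg = 804 × 9.81 / 1000 = 7.88724 kN/m³.
The centroid lies 0.74/2 = 0.37 m below the top edge, so the centroid depth is h_c = 0.47 + 0.37 = 0.84 m.
A = 2.2 × 0.74 = 1.628 m².
Resultant F = γ·h_c·A = 7.88724 × 0.84 × 1.628 = 10.786 kN.
I_c = b·h³/12 = 2.2 × 0.74³/12 = 0.0742911 m⁴.
Centre of pressure: y_p = y_c + I_c/(y_c·A) = 0.84 + 0.0742911/(0.84 × 1.628) = 0.84 + 0.0543254 = 0.894325 m along the plane.
The resultant acts 0.37 + 0.0543254 = 0.424325 m (along the plate) below the hinge at the top edge, so the moment about the hinge is M = F × 0.424325 = 10.786 × 0.424325 = 4.57677 kN·m.
A normal force at the bottom, 0.74 m from the hinge, must supply this moment: P = 4.57677/0.74 = 6.18482 kN.

P ≈ 6.185 kN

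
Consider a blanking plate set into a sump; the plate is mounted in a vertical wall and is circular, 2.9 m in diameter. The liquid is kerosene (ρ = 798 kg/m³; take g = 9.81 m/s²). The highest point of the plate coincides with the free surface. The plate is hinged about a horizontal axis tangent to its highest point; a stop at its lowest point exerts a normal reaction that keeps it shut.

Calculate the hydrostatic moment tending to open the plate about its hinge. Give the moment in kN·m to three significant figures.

γ = ρg = 798 × 9.81 / 1000 = 7.82838 kN/m³.
The centroid is at the centre, 1.45 m below the top of the plate, so the centroid depth is h_c = 1.45 m.
A = π(1.45)² = 6.6052 m².
Resultant F = γ·h_c·A = 7.82838 × 1.45 × 6.6052 = 74.9766 kN.
I_c = πr⁴/4 = π × 1.45⁴/4 = 3.47186 m⁴.
Centre of pressure: y_p = y_c + I_c/(y_c·A) = 1.45 + 3.47186/(1.45 × 6.6052) = 1.45 + 0.3625 = 1.8125 m along the plane.
The resultant acts 1.45 + 0.3625 = 1.8125 m (along the plate) below the hinge at the top edge, so the moment about the hinge is M = F × 1.8125 = 74.9766 × 1.8125 = 135.895 kN·m.

M ≈ 136 kN·m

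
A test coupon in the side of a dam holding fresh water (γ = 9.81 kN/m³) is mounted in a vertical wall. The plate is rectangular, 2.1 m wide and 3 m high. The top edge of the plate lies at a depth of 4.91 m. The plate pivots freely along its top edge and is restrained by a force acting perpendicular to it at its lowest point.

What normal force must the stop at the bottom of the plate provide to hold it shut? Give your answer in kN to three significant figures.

P ≈ 214 kN

γ = 9.81 kN/m³.
The centroid lies 3/2 = 1.5 m below the top edge, so the centroid depth is h_c = 4.91 + 1.5 = 6.41 m.
A = 2.1 × 3 = 6.3 m².
Resultant F = γ·h_c·A = 9.81 × 6.41 × 6.3 = 396.157 kN.
I_c = b·h³/12 = 2.1 × 3³/12 = 4.725 m⁴.
Centre of pressure: y_p = y_c + I_c/(y_c·A) = 6.41 + 4.725/(6.41 × 6.3) = 6.41 + 0.117005 = 6.527 m along the plane.
The resultant acts 1.5 + 0.117005 = 1.61701 m (along the plate) below the hinge at the top edge, so the moment about the hinge is M = F × 1.61701 = 396.157 × 1.61701 = 640.59 kN·m.
A normal force at the bottom, 3 m from the hinge, must supply this moment: P = 640.59/3 = 213.53 kN.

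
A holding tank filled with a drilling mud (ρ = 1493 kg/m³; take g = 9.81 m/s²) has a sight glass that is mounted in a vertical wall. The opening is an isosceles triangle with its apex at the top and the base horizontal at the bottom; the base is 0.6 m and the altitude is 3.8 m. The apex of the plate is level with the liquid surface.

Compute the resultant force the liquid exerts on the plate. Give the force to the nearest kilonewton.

F ≈ 42 kN

γ = ρg = 1493 × 9.81 / 1000 = 14.64633 kN/m³.
With the apex up, the centroid sits 2h/3 = 2 × 3.8/3 = 2.53333 m below the apex, so the centroid depth is h_c = 2.53333 m.
A = ½ × 0.6 × 3.8 = 1.14 m².
Resultant F = γ·h_c·A = 14.64633 × 2.53333 × 1.14 = 42.2985 kN.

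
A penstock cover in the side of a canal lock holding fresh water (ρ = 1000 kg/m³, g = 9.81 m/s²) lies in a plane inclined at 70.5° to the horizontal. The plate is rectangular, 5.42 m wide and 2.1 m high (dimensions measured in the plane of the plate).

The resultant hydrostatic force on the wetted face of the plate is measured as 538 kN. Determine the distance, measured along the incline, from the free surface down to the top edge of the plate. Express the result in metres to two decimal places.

γ = ρg = 1000 × 9.81 = 9810 N/m³ = 9.81 kN/m³.
A = 5.42 × 2.1 = 11.382 m².
From F = γ·h_c·A, the centroid depth is h_c = 538/(9.81 × 11.382) = 4.81831 m.
Let θ = 70.5° be the plate's angle to the horizontal; measure y along the incline from where the plane meets the free surface. Vertical depth h = y·sinθ with sinθ = 0.942641.
Along the incline, y_c = h_c/sinθ = 4.81831/0.942641 = 5.1115 m.
The centroid lies 2.1/2 = 1.05 m below the top edge, so the top edge sits at y_top = 5.1115 − 1.05 = 4.0615 m along the incline.

y_top ≈ 4.06 m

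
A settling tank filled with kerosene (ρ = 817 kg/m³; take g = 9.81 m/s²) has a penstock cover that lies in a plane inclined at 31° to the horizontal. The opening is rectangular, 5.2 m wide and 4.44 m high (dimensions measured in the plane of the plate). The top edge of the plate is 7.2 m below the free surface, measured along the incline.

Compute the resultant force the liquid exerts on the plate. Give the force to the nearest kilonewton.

γ = ρg = 817 × 9.81 / 1000 = 8.01477 kN/m³.
Let θ = 31° be the plate's angle to the horizontal; measure y along the incline from where the plane meets the free surface. Vertical depth h = y·sinθ with sinθ = 0.515038.
The centroid lies 4.44/2 = 2.22 m below the top edge, so y_c = 7.2 + 2.22 = 9.42 m and h_c = 9.42 × 0.515038 = 4.85166 m.
A = 5.2 × 4.44 = 23.088 m².
Resultant F = γ·h_c·A = 8.01477 × 4.85166 × 23.088 = 897.775 kN.

F ≈ 898 kN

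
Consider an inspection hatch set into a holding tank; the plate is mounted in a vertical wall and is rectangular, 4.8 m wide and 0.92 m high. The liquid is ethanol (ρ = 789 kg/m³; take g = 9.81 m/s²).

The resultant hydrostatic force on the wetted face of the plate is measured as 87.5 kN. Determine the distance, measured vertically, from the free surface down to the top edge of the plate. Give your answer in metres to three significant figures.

γ = ρg = 789 × 9.81 / 1000 = 7.74009 kN/m³.
A = 4.8 × 0.92 = 4.416 m².
From F = γ·h_c·A, the centroid depth is h_c = 87.5/(7.74009 × 4.416) = 2.55996 m.
The centroid lies 0.92/2 = 0.46 m below the top edge, so the top edge sits at h_top = 2.55996 − 0.46 = 2.09996 m below the surface.

d_top ≈ 2.10 m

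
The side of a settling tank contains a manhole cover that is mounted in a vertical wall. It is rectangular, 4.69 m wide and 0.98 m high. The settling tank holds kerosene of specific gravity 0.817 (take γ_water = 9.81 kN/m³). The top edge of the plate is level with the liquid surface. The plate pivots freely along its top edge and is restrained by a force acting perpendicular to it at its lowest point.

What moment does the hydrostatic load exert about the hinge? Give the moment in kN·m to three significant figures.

M ≈ 11.8 kN·m

γ = 0.817 × 9.81 = 8.01477 kN/m³.
The centroid lies 0.98/2 = 0.49 m below the top edge, so the centroid depth is h_c = 0.49 m.
A = 4.69 × 0.98 = 4.5962 m².
Resultant F = γ·h_c·A = 8.01477 × 0.49 × 4.5962 = 18.0504 kN.
I_c = b·h³/12 = 4.69 × 0.98³/12 = 0.367849 m⁴.
Centre of pressure: y_p = y_c + I_c/(y_c·A) = 0.49 + 0.367849/(0.49 × 4.5962) = 0.49 + 0.163333 = 0.653333 m along the plane.
The resultant acts 0.49 + 0.163333 = 0.653333 m (along the plate) below the hinge at the top edge, so the moment about the hinge is M = F × 0.653333 = 18.0504 × 0.653333 = 11.7929 kN·m.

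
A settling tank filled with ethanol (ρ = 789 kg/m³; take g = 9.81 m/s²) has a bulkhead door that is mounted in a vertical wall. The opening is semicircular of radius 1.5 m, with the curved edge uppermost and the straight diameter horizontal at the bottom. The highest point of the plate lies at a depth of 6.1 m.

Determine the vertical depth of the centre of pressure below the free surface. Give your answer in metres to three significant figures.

h_p = 6.99 m

γ = ρg = 789 × 9.81 / 1000 = 7.74009 kN/m³.
The centroid lies 4r/(3π) = 0.63662 m above the diameter, so r − 4r/(3π) = 1.5 − 0.63662 = 0.86338 m below the topmost point, so the centroid depth is h_c = 6.1 + 0.86338 = 6.96338 m.
A = πr²/2 = π × 1.5²/2 = 3.53429 m².
Resultant F = γ·h_c·A = 7.74009 × 6.96338 × 3.53429 = 190.488 kN.
I_c = (π/8 − 8/(9π))·r⁴ = 0.109757 × 1.5⁴ = 0.555645 m⁴.
Centre of pressure: y_p = y_c + I_c/(y_c·A) = 6.96338 + 0.555645/(6.96338 × 3.53429) = 6.96338 + 0.0225775 = 6.98596 m along the plane.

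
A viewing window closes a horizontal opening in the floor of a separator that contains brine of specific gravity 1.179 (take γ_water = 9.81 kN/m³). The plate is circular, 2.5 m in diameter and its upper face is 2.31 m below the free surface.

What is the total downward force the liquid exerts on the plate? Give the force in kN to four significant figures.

γ = 1.179 × 9.81 = 11.56599 kN/m³.
The plate is horizontal, so pressure is uniform at p = γ·h = 11.56599 × 2.31 = 26.7174 kN/m².
A = π(1.25)² = 4.90874 m².
F = p·A = 26.7174 × 4.90874 = 131.149 kN.

F ≈ 131.1 kN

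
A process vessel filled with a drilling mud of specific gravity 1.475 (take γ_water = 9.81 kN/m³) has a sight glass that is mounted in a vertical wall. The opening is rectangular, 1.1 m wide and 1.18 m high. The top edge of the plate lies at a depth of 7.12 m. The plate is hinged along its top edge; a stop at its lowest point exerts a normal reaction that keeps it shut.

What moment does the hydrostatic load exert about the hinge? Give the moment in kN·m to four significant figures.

γ = 1.475 × 9.81 = 14.46975 kN/m³.
The centroid lies 1.18/2 = 0.59 m below the top edge, so the centroid depth is h_c = 7.12 + 0.59 = 7.71 m.
A = 1.1 × 1.18 = 1.298 m².
Resultant F = γ·h_c·A = 14.46975 × 7.71 × 1.298 = 144.807 kN.
I_c = b·h³/12 = 1.1 × 1.18³/12 = 0.150611 m⁴.
Centre of pressure: y_p = y_c + I_c/(y_c·A) = 7.71 + 0.150611/(7.71 × 1.298) = 7.71 + 0.0150497 = 7.72505 m along the plane.
The resultant acts 0.59 + 0.0150497 = 0.60505 m (along the plate) below the hinge at the top edge, so the moment about the hinge is M = F × 0.60505 = 144.807 × 0.60505 = 87.6155 kN·m.

M ≈ 87.62 kN·m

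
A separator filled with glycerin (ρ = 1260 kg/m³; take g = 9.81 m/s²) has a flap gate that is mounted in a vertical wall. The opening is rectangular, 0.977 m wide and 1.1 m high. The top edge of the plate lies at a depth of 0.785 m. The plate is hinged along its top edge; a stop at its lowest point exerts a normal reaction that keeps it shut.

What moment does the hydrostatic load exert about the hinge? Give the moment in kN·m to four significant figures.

M ≈ 11.09 kN·m

γ = ρg = 1260 × 9.81 / 1000 = 12.3606 kN/m³.
The centroid lies 1.1/2 = 0.55 m below the top edge, so the centroid depth is h_c = 0.785 + 0.55 = 1.335 m.
A = 0.977 × 1.1 = 1.0747 m².
Resultant F = γ·h_c·A = 12.3606 × 1.335 × 1.0747 = 17.7341 kN.
I_c = b·h³/12 = 0.977 × 1.1³/12 = 0.108366 m⁴.
Centre of pressure: y_p = y_c + I_c/(y_c·A) = 1.335 + 0.108366/(1.335 × 1.0747) = 1.335 + 0.0755309 = 1.41053 m along the plane.
The resultant acts 0.55 + 0.0755309 = 0.625531 m (along the plate) below the hinge at the top edge, so the moment about the hinge is M = F × 0.625531 = 17.7341 × 0.625531 = 11.0932 kN·m.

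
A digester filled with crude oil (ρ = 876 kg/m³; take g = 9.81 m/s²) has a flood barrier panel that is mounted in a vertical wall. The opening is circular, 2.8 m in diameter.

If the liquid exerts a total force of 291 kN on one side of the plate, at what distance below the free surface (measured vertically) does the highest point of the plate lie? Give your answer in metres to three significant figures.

γ = ρg = 876 × 9.81 / 1000 = 8.59356 kN/m³.
A = π(1.4)² = 6.15752 m².
From F = γ·h_c·A, the centroid depth is h_c = 291/(8.59356 × 6.15752) = 5.49938 m.
The centroid is at the centre, 1.4 m below the top of the plate, so the highest point sits at h_top = 5.49938 − 1.4 = 4.09938 m below the surface.

d_top ≈ 4.10 m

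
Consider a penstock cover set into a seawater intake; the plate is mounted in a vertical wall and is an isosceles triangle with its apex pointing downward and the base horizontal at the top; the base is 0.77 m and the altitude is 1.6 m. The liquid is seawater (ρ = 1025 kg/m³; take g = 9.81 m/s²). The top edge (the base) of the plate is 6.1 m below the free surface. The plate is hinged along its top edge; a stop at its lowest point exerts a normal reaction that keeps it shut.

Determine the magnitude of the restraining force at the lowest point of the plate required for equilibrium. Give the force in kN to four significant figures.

γ = ρg = 1025 × 9.81 / 1000 = 10.05525 kN/m³.
With the apex down, the centroid sits h/3 = 1.6/3 = 0.533333 m below the base (the top edge), so the centroid depth is h_c = 6.1 + 0.533333 = 6.63333 m.
A = ½ × 0.77 × 1.6 = 0.616 m².
Resultant F = γ·h_c·A = 10.05525 × 6.63333 × 0.616 = 41.0871 kN.
I_c = b·h³/36 = 0.77 × 1.6³/36 = 0.0876089 m⁴.
Centre of pressure: y_p = y_c + I_c/(y_c·A) = 6.63333 + 0.0876089/(6.63333 × 0.616) = 6.63333 + 0.0214405 = 6.65477 m along the plane.
The resultant acts 0.533333 + 0.0214405 = 0.554773 m (along the plate) below the hinge at the top edge, so the moment about the hinge is M = F × 0.554773 = 41.0871 × 0.554773 = 22.794 kN·m.
A normal force at the bottom, 1.6 m from the hinge, must supply this moment: P = 22.794/1.6 = 14.2462 kN.

P ≈ 14.25 kN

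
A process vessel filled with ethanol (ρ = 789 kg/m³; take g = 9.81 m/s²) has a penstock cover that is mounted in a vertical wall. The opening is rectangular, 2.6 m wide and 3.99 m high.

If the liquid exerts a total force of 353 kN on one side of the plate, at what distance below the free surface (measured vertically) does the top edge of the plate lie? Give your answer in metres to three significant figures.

γ = ρg = 789 × 9.81 / 1000 = 7.74009 kN/m³.
A = 2.6 × 3.99 = 10.374 m².
From F = γ·h_c·A, the centroid depth is h_c = 353/(7.74009 × 10.374) = 4.39625 m.
The centroid lies 3.99/2 = 1.995 m below the top edge, so the top edge sits at h_top = 4.39625 − 1.995 = 2.40125 m below the surface.

d_top ≈ 2.40 m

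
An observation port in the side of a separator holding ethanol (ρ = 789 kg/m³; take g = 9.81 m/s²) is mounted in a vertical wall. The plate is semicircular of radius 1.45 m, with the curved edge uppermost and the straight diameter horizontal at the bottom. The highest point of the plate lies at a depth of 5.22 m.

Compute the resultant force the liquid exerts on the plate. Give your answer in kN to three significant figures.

F ≈ 155 kN

γ = ρg = 789 × 9.81 / 1000 = 7.74009 kN/m³.
The centroid lies 4r/(3π) = 0.615399 m above the diameter, so r − 4r/(3π) = 1.45 − 0.615399 = 0.834601 m below the topmost point, so the centroid depth is h_c = 5.22 + 0.834601 = 6.0546 m.
A = πr²/2 = π × 1.45²/2 = 3.3026 m².
Resultant F = γ·h_c·A = 7.74009 × 6.0546 × 3.3026 = 154.77 kN.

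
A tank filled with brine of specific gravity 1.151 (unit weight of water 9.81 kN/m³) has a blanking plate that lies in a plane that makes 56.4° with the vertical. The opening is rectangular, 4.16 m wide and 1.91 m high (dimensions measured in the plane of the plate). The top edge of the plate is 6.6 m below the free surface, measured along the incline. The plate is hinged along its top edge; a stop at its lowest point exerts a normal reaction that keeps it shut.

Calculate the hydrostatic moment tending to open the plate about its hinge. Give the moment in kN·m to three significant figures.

γ = 1.151 × 9.81 = 11.29131 kN/m³.
The plate makes 56.4° with the vertical, i.e. θ = 90° − 56.4° = 33.6° to the horizontal. Measuring y along the incline from the free-surface line, vertical depth h = y·sinθ with sinθ = 0.553392.
The centroid lies 1.91/2 = 0.955 m below the top edge, so y_c = 6.6 + 0.955 = 7.555 m and h_c = 7.555 × 0.553392 = 4.18088 m.
A = 4.16 × 1.91 = 7.9456 m².
Resultant F = γ·h_c·A = 11.29131 × 4.18088 × 7.9456 = 375.093 kN.
I_c = b·h³/12 = 4.16 × 1.91³/12 = 2.41553 m⁴.
Centre of pressure: y_p = y_c + I_c/(y_c·A) = 7.555 + 2.41553/(7.555 × 7.9456) = 7.555 + 0.0402394 = 7.59524 m along the plane.
The resultant acts 0.955 + 0.0402394 = 0.995239 m (along the plate) below the hinge at the top edge, so the moment about the hinge is M = F × 0.995239 = 375.093 × 0.995239 = 373.307 kN·m.

M ≈ 373 kN·m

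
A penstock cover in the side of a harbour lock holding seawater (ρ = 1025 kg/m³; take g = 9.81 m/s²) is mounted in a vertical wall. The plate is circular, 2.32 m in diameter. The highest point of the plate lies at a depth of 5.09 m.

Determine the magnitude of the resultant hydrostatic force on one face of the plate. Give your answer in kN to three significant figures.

F ≈ 266 kN

γ = ρg = 1025 × 9.81 / 1000 = 10.05525 kN/m³.
The centroid is at the centre, 1.16 m below the top of the plate, so the centroid depth is h_c = 5.09 + 1.16 = 6.25 m.
A = π(1.16)² = 4.22733 m².
Resultant F = γ·h_c·A = 10.05525 × 6.25 × 4.22733 = 265.668 kN.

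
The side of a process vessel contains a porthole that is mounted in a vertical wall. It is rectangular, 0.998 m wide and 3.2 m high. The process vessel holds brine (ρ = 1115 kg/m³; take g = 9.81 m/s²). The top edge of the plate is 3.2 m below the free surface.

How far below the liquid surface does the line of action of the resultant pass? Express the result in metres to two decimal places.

h_p = 4.98 m

γ = ρg = 1115 × 9.81 / 1000 = 10.93815 kN/m³.
The centroid lies 3.2/2 = 1.6 m below the top edge, so the centroid depth is h_c = 3.2 + 1.6 = 4.8 m.
A = 0.998 × 3.2 = 3.1936 m².
Resultant F = γ·h_c·A = 10.93815 × 4.8 × 3.1936 = 167.674 kN.
I_c = b·h³/12 = 0.998 × 3.2³/12 = 2.72521 m⁴.
Centre of pressure: y_p = y_c + I_c/(y_c·A) = 4.8 + 2.72521/(4.8 × 3.1936) = 4.8 + 0.177778 = 4.97778 m along the plane.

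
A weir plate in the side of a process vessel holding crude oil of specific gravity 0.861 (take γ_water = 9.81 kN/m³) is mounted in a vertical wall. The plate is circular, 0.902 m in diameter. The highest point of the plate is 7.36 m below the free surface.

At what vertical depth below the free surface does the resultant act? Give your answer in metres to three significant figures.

γ = 0.861 × 9.81 = 8.44641 kN/m³.
The centroid is at the centre, 0.451 m below the top of the plate, so the centroid depth is h_c = 7.36 + 0.451 = 7.811 m.
A = π(0.451)² = 0.639003 m².
Resultant F = γ·h_c·A = 8.44641 × 7.811 × 0.639003 = 42.1582 kN.
I_c = πr⁴/4 = π × 0.451⁴/4 = 0.0324935 m⁴.
Centre of pressure: y_p = y_c + I_c/(y_c·A) = 7.811 + 0.0324935/(7.811 × 0.639003) = 7.811 + 0.00651009 = 7.81751 m along the plane.

h_p = 7.82 m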